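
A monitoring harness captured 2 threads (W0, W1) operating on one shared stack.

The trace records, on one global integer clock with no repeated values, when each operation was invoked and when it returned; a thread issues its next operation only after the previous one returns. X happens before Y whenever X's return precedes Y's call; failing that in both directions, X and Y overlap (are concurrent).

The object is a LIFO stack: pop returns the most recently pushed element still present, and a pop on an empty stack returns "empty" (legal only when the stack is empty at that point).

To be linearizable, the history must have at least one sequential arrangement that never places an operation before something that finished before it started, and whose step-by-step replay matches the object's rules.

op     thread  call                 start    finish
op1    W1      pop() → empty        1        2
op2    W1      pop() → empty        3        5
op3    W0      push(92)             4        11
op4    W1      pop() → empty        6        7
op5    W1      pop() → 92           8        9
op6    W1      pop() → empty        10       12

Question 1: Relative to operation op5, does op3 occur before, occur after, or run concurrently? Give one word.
op3 spans [4,11], op5 spans [8,9]
the intervals overlap in both directions

concurrent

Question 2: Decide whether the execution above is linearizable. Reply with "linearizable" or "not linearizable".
a witness: op1, op2, op4, op3, op5, op6
step 1: op1 pop() → empty — stack <>
step 2: op2 pop() → empty — stack <>
step 3: op4 pop() → empty — stack <>
step 4: op3 push(92) — stack <92>
step 5: op5 pop() → 92 — stack <>
step 6: op6 pop() → empty — stack <>

linearizable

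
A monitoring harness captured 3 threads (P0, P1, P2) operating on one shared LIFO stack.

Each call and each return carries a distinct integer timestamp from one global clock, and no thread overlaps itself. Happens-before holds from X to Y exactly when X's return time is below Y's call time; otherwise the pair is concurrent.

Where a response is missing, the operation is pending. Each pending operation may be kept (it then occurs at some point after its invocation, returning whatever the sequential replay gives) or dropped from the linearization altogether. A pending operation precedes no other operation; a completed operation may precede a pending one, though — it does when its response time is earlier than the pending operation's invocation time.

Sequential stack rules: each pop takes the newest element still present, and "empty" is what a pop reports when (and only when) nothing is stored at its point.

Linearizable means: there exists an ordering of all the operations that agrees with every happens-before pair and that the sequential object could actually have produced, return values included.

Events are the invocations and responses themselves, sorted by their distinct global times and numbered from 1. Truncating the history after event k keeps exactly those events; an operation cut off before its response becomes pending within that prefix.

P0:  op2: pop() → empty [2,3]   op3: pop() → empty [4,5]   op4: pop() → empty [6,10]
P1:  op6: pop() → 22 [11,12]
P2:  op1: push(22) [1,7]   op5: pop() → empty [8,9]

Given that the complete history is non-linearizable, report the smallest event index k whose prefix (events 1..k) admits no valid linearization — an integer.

10

events 1..9 are still linearizable — one witness is op2, op3, op1, op4, op5:
1. op2 pop() → empty, leaving stack <>
2. op3 pop() → empty, leaving stack <>
3. op1 push(22), leaving stack <22>
4. op4 pop() (pending, included), leaving stack <>
5. op5 pop() → empty, leaving stack <>
include event 10 — op4 responding at 10 — and every candidate order breaks
sample order op1, op2, op3, op4, op5 stalls at step 2 — op2 pop() → empty has no legal effect
sample order op1, op2, op3, op5, op4 stalls at step 2 — op2 pop() → empty has no legal effect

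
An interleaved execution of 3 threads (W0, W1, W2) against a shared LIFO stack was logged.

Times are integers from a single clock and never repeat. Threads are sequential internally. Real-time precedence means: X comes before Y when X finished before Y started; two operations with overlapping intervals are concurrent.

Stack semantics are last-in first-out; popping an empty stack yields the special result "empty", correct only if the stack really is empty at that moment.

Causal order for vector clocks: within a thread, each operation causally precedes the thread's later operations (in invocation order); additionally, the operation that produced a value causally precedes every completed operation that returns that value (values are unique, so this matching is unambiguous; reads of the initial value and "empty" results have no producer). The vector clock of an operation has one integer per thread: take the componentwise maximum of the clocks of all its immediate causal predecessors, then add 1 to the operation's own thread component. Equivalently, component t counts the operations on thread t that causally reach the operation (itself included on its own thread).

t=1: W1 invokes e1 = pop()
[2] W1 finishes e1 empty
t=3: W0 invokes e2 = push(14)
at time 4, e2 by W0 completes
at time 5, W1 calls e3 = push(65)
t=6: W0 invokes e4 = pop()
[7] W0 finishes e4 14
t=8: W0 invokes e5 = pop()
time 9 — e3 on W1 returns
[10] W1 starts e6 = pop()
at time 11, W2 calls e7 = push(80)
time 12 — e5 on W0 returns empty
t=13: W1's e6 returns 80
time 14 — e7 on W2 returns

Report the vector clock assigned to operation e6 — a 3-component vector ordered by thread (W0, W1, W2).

e7, invoked 11, has no incoming edges; only W2's bump applies → (0, 0, 1)
e1, invoked 1, has no incoming edges; only W1's bump applies → (0, 1, 0)
e2, invoked 3, has no incoming edges; only W0's bump applies → (1, 0, 0)
VC(e3, invoked at 5): max of VC(e1)=(0, 1, 0), then +1 on thread W1 → (0, 2, 0)
VC(e4, invoked at 6): max of VC(e2)=(1, 0, 0), then +1 on thread W0 → (2, 0, 0)
VC(e5, invoked at 8): max of VC(e4)=(2, 0, 0), then +1 on thread W0 → (3, 0, 0)
VC(e6, invoked at 10): max of VC(e3)=(0, 2, 0), VC(e7)=(0, 0, 1), then +1 on thread W1 → (0, 3, 1)
target: VC(e6) = (0, 3, 1)

(0, 3, 1)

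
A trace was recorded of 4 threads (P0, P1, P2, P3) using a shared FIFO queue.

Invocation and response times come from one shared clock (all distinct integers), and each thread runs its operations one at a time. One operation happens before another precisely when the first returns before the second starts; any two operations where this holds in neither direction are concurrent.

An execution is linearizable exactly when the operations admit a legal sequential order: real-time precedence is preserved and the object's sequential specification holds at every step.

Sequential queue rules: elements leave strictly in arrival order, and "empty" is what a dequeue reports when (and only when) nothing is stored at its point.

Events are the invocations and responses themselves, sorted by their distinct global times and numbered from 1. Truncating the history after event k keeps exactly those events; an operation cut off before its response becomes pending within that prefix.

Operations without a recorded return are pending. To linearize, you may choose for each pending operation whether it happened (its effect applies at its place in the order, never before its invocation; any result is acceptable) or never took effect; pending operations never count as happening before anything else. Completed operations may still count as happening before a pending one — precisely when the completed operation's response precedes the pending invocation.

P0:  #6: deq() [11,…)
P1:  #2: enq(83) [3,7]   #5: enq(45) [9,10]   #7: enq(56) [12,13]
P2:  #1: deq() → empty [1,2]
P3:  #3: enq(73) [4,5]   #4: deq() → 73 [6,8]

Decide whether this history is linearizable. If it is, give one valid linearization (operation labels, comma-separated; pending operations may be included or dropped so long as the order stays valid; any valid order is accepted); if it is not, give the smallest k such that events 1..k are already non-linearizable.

linearizable — witness: #1, #3, #2, #4, #5, #6, #7

after step 1 (#1 deq() → empty): queue <>
after step 2 (#3 enq(73)): queue <73>
after step 3 (#2 enq(83)): queue <73,83>
after step 4 (#4 deq() → 73): queue <83>
after step 5 (#5 enq(45)): queue <83,45>
after step 6 (#6 deq() (pending, included)): queue <45>
after step 7 (#7 enq(56)): queue <45,56>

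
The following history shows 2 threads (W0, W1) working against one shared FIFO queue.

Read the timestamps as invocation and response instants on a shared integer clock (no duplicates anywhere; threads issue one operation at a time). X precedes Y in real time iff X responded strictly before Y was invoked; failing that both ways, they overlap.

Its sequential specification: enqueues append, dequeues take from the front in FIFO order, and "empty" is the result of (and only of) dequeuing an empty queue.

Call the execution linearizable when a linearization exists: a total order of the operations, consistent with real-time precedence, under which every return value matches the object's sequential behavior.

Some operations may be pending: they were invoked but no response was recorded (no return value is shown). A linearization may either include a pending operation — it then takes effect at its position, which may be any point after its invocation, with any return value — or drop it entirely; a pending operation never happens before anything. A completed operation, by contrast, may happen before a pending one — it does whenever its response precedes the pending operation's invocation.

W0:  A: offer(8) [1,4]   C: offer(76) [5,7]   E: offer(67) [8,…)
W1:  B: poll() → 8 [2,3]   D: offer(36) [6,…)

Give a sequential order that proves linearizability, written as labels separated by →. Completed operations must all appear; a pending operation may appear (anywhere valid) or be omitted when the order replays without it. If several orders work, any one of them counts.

A → B → C

step 1: A offer(8) — queue <8>
step 2: B poll() → 8 — queue <>
step 3: C offer(76) — queue <76>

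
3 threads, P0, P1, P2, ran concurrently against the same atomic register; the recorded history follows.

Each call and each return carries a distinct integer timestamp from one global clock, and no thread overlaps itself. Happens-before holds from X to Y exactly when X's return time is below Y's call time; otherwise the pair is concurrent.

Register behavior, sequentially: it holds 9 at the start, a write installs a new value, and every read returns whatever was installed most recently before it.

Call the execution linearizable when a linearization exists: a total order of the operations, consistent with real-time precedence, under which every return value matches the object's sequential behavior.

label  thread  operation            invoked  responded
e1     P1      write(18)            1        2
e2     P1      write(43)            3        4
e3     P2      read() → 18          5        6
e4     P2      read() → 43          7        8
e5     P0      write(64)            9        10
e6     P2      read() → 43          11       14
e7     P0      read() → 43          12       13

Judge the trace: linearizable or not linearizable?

not linearizable

the violation lands at event 6, e3's response at time 6: events 1..5 linearize, events 1..6 do not
exactly one order of the 3 completed ops respects real time; the atomic register replay fails
take e1, e2, e3: step 3 already fails, because e3 read() → 18 cannot occur there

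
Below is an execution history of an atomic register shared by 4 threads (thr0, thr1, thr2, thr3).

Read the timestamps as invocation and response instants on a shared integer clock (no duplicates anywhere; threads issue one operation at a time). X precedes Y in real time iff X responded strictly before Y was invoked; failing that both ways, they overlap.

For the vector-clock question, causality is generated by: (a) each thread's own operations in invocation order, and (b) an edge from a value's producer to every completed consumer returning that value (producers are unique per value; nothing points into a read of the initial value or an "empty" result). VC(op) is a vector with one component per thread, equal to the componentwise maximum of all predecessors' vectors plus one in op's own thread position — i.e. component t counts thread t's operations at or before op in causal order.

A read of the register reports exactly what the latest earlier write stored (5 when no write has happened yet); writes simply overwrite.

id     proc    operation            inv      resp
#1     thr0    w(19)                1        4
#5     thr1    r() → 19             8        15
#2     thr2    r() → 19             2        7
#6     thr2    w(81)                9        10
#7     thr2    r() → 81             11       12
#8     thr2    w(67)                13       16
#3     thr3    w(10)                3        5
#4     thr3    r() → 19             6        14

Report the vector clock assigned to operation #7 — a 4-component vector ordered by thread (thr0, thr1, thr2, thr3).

(1, 0, 3, 0)

no predecessors for #3 (invoked 3): thr3 increments from zero → (0, 0, 0, 1)
no predecessors for #1 (invoked 1): thr0 increments from zero → (1, 0, 0, 0)
#2 (invocation 2): componentwise max over VC(#1)=(1, 0, 0, 0), +1 at thr2, giving (1, 0, 1, 0)
#5 (invocation 8): componentwise max over VC(#1)=(1, 0, 0, 0), +1 at thr1, giving (1, 1, 0, 0)
#4 (invocation 6): componentwise max over VC(#1)=(1, 0, 0, 0), VC(#3)=(0, 0, 0, 1), +1 at thr3, giving (1, 0, 0, 2)
#6 (invocation 9): componentwise max over VC(#2)=(1, 0, 1, 0), +1 at thr2, giving (1, 0, 2, 0)
#7 (invocation 11): componentwise max over VC(#6)=(1, 0, 2, 0), +1 at thr2, giving (1, 0, 3, 0)
#8 (invocation 13): componentwise max over VC(#7)=(1, 0, 3, 0), +1 at thr2, giving (1, 0, 4, 0)
target: VC(#7) = (1, 0, 3, 0)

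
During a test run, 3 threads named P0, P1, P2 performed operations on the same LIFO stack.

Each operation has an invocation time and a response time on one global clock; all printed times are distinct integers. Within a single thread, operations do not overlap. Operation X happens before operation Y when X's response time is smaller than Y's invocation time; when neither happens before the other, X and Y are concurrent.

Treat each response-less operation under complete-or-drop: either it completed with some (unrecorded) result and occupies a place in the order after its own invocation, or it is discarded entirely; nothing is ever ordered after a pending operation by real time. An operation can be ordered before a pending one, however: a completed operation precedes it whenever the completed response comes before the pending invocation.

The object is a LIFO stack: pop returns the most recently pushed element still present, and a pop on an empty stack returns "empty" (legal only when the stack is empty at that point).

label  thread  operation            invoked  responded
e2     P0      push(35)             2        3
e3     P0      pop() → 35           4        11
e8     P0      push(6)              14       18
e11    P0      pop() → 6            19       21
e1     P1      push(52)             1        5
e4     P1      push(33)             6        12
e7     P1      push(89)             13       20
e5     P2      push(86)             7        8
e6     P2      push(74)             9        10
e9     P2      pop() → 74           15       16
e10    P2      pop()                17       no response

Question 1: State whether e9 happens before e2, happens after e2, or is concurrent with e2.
after

e9 spans [15,16], e2 spans [2,3]
resp(e2)=3 < inv(e9)=15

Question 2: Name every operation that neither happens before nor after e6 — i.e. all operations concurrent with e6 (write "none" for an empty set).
e3, e4

e6 spans [9,10]: anything still running between times 9 and 10 counts as concurrent
e1 [1,5]: before
e2 [2,3]: before
e3 [4,11]: concurrent
e4 [6,12]: concurrent
e5 [7,8]: before
e7 [13,20]: after
e8 [14,18]: after
e9 [15,16]: after
e10 [17,…): after
e11 [19,21]: after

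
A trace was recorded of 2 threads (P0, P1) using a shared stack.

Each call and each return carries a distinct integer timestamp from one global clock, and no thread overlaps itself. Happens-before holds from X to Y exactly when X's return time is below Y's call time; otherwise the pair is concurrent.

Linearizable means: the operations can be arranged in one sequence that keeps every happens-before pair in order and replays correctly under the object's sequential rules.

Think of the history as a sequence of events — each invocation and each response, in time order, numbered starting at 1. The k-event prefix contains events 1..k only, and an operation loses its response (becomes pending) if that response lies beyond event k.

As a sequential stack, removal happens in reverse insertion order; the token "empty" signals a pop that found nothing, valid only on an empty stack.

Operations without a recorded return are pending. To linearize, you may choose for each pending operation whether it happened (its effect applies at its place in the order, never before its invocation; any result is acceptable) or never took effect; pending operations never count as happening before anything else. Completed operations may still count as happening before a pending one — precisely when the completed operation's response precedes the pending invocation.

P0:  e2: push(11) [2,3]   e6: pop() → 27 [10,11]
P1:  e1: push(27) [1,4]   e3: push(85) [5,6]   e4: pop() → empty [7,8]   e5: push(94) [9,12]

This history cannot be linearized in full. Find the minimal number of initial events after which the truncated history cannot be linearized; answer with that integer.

one valid order for events 1..7 is e1, e2, e3:
1. e1 push(27), leaving stack <27>
2. e2 push(11), leaving stack <27,11>
3. e3 push(85), leaving stack <27,11,85>
event 8 — e4's response, time 8 — after it, nothing linearizes
one such order, e1, e2, e3, e4, breaks at step 4 where e4 pop() → empty is illegal
one such order, e2, e1, e3, e4, breaks at step 4 where e4 pop() → empty is illegal

8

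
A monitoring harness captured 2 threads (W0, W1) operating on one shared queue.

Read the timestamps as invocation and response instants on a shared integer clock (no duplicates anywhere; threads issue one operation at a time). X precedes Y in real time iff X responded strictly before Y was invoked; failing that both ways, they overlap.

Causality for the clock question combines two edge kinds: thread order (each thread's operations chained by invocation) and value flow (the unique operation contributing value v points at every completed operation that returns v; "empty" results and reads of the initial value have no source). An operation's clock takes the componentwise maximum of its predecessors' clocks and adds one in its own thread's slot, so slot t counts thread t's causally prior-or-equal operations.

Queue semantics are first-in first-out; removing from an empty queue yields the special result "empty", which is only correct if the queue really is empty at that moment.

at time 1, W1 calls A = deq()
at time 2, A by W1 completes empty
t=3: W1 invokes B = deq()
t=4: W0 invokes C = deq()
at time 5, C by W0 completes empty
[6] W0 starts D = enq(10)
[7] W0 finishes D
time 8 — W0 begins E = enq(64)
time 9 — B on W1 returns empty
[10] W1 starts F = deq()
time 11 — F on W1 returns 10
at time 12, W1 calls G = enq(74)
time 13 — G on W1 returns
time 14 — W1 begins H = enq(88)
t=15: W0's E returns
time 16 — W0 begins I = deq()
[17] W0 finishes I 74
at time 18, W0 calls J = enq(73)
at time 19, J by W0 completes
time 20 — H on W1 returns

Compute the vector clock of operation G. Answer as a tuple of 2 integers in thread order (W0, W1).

A (invocation 1): nothing precedes it; W1's component alone gives (0, 1)
C (invocation 4): nothing precedes it; W0's component alone gives (1, 0)
B (invocation 3): componentwise max over VC(A)=(0, 1), +1 at W1, giving (0, 2)
D (invocation 6): componentwise max over VC(C)=(1, 0), +1 at W0, giving (2, 0)
E (invocation 8): componentwise max over VC(D)=(2, 0), +1 at W0, giving (3, 0)
F (invocation 10): componentwise max over VC(B)=(0, 2), VC(D)=(2, 0), +1 at W1, giving (2, 3)
G (invocation 12): componentwise max over VC(F)=(2, 3), +1 at W1, giving (2, 4)
H (invocation 14): componentwise max over VC(G)=(2, 4), +1 at W1, giving (2, 5)
I (invocation 16): componentwise max over VC(E)=(3, 0), VC(G)=(2, 4), +1 at W0, giving (4, 4)
J (invocation 18): componentwise max over VC(I)=(4, 4), +1 at W0, giving (5, 4)
target: VC(G) = (2, 4)

(2, 4)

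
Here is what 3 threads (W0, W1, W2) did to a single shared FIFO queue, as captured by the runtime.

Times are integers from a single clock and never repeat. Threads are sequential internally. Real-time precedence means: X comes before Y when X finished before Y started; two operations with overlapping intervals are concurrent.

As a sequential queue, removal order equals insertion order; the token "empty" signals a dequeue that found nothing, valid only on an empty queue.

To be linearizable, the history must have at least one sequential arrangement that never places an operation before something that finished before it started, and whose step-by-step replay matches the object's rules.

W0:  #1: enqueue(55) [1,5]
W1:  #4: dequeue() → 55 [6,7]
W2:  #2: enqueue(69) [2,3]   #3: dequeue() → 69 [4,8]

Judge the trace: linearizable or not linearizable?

witness order: #1, #2, #4, #3
step 1: #1 enqueue(55) — queue <55>
step 2: #2 enqueue(69) — queue <55,69>
step 3: #4 dequeue() → 55 — queue <69>
step 4: #3 dequeue() → 69 — queue <>

linearizable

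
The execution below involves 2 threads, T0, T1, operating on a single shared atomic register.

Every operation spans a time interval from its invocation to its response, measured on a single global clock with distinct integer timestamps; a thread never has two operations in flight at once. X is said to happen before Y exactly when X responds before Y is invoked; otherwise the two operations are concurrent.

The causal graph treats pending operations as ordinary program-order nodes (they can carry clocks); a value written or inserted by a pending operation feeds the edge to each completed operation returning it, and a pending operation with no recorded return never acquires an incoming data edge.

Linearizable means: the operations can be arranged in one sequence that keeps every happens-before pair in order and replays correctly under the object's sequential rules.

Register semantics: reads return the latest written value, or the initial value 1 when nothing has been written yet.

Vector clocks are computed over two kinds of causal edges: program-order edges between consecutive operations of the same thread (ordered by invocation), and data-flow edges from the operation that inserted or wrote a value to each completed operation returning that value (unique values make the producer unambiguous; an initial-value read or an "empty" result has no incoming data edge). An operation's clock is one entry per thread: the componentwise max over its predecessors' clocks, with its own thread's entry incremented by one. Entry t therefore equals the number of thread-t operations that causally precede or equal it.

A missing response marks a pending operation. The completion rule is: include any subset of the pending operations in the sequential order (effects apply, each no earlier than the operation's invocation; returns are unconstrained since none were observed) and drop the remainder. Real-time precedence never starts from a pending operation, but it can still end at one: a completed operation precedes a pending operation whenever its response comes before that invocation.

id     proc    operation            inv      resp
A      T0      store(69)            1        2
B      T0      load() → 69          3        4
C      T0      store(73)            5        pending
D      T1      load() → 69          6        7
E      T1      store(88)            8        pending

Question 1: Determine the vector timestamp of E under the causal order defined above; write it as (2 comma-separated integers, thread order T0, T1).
(1, 2)

A (invocation 1): nothing precedes it; T0's component alone gives (1, 0)
VC(D, invoked at 6): max of VC(A)=(1, 0), then +1 on thread T1 → (1, 1)
VC(B, invoked at 3): max of VC(A)=(1, 0), then +1 on thread T0 → (2, 0)
VC(E, invoked at 8): max of VC(D)=(1, 1), then +1 on thread T1 → (1, 2)
VC(C, invoked at 5): max of VC(B)=(2, 0), then +1 on thread T0 → (3, 0)
target: VC(E) = (1, 2)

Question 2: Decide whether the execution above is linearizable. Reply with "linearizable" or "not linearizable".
linearizable

a witness: A, B, D
step 1: A store(69) — value 69
step 2: B load() → 69 — value 69
step 3: D load() → 69 — value 69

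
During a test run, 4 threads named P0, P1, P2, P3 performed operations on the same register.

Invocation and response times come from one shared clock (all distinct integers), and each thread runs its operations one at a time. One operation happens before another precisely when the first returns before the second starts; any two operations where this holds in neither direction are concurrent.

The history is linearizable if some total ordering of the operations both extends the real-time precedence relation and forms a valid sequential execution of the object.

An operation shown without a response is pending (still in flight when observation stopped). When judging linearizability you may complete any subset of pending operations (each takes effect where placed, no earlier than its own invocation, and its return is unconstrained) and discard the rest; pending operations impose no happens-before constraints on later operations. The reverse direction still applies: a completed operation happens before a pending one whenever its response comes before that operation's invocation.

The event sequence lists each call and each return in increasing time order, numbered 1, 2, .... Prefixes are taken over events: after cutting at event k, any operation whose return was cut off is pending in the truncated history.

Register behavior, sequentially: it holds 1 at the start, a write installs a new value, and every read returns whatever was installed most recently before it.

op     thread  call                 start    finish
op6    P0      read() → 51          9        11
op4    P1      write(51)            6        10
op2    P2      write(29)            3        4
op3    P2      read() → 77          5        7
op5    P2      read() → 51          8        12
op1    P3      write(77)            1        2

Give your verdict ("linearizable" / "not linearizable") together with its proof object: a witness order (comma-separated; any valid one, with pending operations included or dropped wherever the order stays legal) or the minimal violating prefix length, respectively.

not linearizable — minimal violating prefix: 7 events

prefix check: 1..6 passes, 1..7 fails once op3's time-7 response joins
a single order respects real time; the 3 completed register operations fail replay along it
no escape via the 1 pending operation (op4): every completion choice fails
take op1, op2, op3 (pending dropped): step 3 already fails, because op3 read() → 77 cannot occur there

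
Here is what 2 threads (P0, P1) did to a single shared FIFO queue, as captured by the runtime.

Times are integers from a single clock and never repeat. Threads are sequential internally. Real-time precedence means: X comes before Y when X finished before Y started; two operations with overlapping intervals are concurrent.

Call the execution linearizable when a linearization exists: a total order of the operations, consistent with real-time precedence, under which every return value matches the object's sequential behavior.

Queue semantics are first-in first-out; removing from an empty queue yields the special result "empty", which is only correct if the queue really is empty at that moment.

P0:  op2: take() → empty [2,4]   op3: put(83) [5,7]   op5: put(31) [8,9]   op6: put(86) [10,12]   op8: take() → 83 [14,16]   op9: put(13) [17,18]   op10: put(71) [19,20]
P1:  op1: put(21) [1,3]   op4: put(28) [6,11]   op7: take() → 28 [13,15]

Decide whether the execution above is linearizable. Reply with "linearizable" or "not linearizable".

not linearizable

prefix check: 1..15 passes, 1..16 fails once op8's time-16 response joins
the 8 completed operations admit 16 real-time orders; each fails the FIFO queue replay
take op1, op2, op3, op4, op5, op6, op7, op8: step 2 already fails, because op2 take() → empty cannot occur there
take op1, op2, op3, op4, op5, op6, op8, op7: step 2 already fails, because op2 take() → empty cannot occur there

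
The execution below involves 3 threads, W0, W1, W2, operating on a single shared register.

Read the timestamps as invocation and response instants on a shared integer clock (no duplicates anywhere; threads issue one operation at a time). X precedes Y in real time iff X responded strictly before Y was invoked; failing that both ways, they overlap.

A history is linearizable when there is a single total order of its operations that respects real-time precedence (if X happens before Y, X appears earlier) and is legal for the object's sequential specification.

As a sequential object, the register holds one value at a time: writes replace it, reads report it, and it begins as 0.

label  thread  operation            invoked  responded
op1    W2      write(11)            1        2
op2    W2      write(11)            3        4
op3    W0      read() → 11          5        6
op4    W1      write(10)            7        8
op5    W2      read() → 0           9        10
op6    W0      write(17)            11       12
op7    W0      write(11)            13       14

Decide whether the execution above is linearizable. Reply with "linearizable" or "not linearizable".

prefix check: 1..9 passes, 1..10 fails once op5's time-10 response joins
the sole real-time-consistent order of 5 completed operations fails the register replay
take op1, op2, op3, op4, op5: step 5 already fails, because op5 read() → 0 cannot occur there

not linearizable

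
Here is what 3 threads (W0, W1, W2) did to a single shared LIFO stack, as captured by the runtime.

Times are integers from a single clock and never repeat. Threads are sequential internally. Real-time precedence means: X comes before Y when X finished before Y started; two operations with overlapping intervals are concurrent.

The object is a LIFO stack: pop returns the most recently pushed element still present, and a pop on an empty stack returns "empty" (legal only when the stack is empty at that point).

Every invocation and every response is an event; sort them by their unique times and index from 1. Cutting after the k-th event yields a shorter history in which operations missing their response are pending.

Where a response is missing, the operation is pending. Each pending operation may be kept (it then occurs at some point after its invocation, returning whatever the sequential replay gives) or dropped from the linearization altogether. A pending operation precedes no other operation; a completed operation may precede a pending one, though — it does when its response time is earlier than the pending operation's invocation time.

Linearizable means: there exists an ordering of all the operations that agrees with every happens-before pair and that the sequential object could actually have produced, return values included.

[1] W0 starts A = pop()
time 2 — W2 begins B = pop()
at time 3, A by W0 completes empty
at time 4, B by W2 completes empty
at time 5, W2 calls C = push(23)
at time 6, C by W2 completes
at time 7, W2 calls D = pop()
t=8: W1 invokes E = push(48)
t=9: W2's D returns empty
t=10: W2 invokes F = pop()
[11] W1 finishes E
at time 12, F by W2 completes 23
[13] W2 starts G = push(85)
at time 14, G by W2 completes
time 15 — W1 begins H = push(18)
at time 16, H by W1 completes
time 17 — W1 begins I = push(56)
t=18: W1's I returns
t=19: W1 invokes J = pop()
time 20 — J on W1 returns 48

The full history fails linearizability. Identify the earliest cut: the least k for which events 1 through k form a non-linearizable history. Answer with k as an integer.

9

events 1..8 are linearizable, e.g. via A, B, C:
step 1: A pop() → empty — stack <>
step 2: B pop() → empty — stack <>
step 3: C push(23) — stack <23>
at event 9 (D's time-9 response) nothing linearizes any more
no completion choice of the 1 pending operation (E) rescues it — every subset was tried
e.g. A, B, C, D (pending dropped): illegal at step 4, since D pop() → empty cannot apply there
e.g. B, A, C, D (pending dropped): illegal at step 4, since D pop() → empty cannot apply there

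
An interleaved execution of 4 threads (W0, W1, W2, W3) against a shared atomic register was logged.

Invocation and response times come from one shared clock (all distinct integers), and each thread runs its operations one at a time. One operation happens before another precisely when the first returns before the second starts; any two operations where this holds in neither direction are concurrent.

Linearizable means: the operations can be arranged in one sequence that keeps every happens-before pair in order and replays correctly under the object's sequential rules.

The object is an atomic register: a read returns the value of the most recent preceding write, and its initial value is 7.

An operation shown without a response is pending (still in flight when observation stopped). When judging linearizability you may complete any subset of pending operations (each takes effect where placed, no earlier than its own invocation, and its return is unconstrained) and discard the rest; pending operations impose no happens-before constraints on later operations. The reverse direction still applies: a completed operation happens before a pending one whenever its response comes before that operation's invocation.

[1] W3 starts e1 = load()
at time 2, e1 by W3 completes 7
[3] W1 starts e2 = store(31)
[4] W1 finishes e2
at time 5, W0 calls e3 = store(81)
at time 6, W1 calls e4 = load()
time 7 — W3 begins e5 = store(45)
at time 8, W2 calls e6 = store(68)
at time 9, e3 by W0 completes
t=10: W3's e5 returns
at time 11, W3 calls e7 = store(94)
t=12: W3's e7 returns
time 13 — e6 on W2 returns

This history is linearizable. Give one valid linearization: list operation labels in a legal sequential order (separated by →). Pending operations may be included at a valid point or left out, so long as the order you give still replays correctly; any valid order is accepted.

step 1: e1 load() → 7 — value 7
step 2: e2 store(31) — value 31
step 3: e3 store(81) — value 81
step 4: e4 load() (pending, included) — value 81
step 5: e5 store(45) — value 45
step 6: e6 store(68) — value 68
step 7: e7 store(94) — value 94

e1 → e2 → e3 → e4 → e5 → e6 → e7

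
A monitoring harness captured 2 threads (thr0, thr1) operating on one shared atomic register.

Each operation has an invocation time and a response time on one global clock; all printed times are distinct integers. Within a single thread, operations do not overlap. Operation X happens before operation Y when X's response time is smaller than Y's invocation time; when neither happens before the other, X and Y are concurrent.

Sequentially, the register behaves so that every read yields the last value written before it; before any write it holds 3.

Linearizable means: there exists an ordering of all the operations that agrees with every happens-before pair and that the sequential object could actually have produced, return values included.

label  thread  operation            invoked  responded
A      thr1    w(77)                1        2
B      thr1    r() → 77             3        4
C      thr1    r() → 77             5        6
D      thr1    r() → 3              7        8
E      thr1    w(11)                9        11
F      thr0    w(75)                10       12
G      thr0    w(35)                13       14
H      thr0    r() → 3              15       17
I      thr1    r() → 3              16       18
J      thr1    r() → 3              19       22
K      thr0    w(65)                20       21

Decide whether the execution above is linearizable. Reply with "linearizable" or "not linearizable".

not linearizable

the violation lands at event 8, D's response at time 8: events 1..7 linearize, events 1..8 do not
the completed operations (4 total) allow one real-time order; the atomic register replay rejects it
for example A, B, C, D fails at step 4: D r() → 3 is not legal there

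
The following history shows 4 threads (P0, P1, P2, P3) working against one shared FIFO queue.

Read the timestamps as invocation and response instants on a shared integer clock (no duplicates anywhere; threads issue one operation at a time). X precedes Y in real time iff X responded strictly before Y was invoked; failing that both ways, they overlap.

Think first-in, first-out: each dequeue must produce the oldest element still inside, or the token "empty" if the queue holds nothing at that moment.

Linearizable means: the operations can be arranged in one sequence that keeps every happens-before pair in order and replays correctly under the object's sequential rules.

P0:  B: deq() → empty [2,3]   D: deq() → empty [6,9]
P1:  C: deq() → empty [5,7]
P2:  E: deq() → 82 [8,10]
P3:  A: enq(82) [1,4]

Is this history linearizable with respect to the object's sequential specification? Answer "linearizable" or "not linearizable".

not linearizable

the violation lands at event 9, D's response at time 9: events 1..8 linearize, events 1..9 do not
all 4 real-time-respecting orders fail — 4 completed FIFO queue operations, no legal replay
every completion of the 1 pending operation (E) was checked; none linearizes
e.g. A, B, C, D (pending dropped): illegal at step 2, since B deq() → empty cannot apply there
e.g. A, B, D, C (pending dropped): illegal at step 2, since B deq() → empty cannot apply there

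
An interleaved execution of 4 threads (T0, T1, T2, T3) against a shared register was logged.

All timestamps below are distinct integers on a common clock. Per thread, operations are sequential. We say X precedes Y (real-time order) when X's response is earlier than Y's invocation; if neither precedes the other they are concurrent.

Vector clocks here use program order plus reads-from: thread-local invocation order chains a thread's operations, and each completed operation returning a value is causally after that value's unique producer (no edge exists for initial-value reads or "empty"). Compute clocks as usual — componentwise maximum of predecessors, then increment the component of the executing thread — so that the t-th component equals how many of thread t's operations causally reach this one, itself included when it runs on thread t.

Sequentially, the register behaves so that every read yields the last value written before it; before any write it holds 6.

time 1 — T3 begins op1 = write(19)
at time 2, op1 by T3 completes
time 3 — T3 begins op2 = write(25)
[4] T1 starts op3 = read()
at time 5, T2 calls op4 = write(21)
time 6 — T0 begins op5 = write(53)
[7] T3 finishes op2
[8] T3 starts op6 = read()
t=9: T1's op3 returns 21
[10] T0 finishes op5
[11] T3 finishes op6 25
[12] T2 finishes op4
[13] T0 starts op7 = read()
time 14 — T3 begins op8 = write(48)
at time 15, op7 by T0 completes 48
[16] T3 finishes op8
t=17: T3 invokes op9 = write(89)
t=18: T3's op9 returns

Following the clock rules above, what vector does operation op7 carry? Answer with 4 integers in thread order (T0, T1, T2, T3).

no predecessors for op1 (invoked 1): T3 increments from zero → (0, 0, 0, 1)
no predecessors for op4 (invoked 5): T2 increments from zero → (0, 0, 1, 0)
no predecessors for op5 (invoked 6): T0 increments from zero → (1, 0, 0, 0)
op2 (invocation 3): componentwise max over VC(op1)=(0, 0, 0, 1), +1 at T3, giving (0, 0, 0, 2)
op3 (invocation 4): componentwise max over VC(op4)=(0, 0, 1, 0), +1 at T1, giving (0, 1, 1, 0)
op6 (invocation 8): componentwise max over VC(op2)=(0, 0, 0, 2), +1 at T3, giving (0, 0, 0, 3)
op8 (invocation 14): componentwise max over VC(op6)=(0, 0, 0, 3), +1 at T3, giving (0, 0, 0, 4)
op9 (invocation 17): componentwise max over VC(op8)=(0, 0, 0, 4), +1 at T3, giving (0, 0, 0, 5)
op7 (invocation 13): componentwise max over VC(op5)=(1, 0, 0, 0), VC(op8)=(0, 0, 0, 4), +1 at T0, giving (2, 0, 0, 4)
target: VC(op7) = (2, 0, 0, 4)

(2, 0, 0, 4)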